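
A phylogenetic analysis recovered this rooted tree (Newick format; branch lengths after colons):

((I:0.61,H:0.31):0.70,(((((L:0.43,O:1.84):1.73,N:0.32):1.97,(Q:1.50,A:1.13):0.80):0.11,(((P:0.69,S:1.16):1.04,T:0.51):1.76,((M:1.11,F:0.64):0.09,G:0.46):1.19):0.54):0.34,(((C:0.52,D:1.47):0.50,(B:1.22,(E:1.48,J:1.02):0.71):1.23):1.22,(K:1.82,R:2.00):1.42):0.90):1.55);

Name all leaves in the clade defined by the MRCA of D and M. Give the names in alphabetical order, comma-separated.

Tracing D: it sits inside (C,D).
Tracing M: it sits inside (M,F).
The smallest clade enclosing both is (((((L,O),N),(Q,A)),(((P,S),T),((M,F),G))),(((C,D),(B,(E,J))),(K,R))); the answer is its 18 terminal taxa in alphabetical order.

A, B, C, D, E, F, G, J, K, L, M, N, O, P, Q, R, S, T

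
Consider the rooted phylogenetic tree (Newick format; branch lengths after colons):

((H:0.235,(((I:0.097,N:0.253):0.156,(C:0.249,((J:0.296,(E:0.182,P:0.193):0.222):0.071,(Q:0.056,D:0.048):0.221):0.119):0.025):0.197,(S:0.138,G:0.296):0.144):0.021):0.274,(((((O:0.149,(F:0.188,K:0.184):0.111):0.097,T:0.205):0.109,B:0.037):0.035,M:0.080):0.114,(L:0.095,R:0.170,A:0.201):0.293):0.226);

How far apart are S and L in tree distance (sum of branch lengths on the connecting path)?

The path runs S → … → MRCA → … → L; the MRCA is the root of the tree.
Branch lengths along that path: 0.138 + 0.144 + 0.021 + 0.274 + 0.226 + 0.293 + 0.095 = 1.191.

1.191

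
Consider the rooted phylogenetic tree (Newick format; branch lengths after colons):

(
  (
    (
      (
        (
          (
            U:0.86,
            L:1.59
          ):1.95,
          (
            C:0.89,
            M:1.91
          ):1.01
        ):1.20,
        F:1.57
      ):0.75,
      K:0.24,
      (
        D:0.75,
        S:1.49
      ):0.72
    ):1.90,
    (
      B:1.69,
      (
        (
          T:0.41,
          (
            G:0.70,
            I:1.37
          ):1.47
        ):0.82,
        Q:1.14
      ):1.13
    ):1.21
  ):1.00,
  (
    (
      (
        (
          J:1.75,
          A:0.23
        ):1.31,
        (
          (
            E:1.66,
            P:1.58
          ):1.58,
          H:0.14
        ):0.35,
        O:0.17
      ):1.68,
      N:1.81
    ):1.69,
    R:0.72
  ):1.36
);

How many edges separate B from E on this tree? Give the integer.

The MRCA of B and E is the root of the tree.
From B up to that node: 3 branches. From E up to the same node: 6 branches. Total: 3 + 6 = 9.

9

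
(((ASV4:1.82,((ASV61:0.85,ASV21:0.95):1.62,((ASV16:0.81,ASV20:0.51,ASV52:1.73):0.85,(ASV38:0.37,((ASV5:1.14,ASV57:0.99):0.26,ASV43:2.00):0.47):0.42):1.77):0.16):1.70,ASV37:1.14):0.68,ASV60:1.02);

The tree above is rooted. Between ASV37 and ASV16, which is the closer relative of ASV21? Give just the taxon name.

The MRCA of ASV21 and ASV16 subtends ((ASV61,ASV21),((ASV16,ASV20,ASV52),(ASV38,((ASV5,ASV57),ASV43)))) (9 taxa).
The MRCA of ASV21 and ASV37 subtends ((ASV4,((ASV61,ASV21),((ASV16,ASV20,ASV52),(ASV38,((ASV5,ASV57),ASV43))))),ASV37) (11 taxa).
The first is nested inside the second, so ASV21 shares a more recent common ancestor with ASV16.

ASV16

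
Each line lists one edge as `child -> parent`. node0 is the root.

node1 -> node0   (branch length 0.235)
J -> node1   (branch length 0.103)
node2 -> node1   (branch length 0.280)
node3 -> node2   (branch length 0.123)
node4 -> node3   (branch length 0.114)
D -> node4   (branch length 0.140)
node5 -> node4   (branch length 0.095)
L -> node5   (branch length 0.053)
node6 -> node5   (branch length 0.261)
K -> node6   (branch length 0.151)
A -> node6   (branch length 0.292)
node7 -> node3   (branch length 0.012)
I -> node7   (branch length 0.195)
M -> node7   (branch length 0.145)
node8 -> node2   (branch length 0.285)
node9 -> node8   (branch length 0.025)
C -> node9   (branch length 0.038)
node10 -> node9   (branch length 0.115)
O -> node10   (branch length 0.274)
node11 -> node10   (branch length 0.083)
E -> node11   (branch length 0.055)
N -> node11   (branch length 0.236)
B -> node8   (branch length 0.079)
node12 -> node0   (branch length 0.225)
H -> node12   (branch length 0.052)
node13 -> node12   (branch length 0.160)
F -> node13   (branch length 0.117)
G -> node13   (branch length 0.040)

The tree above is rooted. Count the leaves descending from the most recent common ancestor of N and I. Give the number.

The MRCA of N and I is the node subtending (((D,(L,(K,A))),(I,M)),((C,(O,(E,N))),B)).
That clade contains 11 terminal taxa: A, B, C, D, E, I, K, L, M, N, O.

11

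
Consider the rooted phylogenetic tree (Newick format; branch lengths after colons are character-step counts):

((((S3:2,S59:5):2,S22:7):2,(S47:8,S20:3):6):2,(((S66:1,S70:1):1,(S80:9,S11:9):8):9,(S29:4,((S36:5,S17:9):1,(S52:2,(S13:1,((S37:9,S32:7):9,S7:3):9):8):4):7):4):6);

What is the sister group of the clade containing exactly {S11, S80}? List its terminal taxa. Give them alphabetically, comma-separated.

The clade containing exactly {S11, S80} attaches to the tree at the node subtending ((S66,S70),(S80,S11)).
The other lineage descending from that same node — the sister group — is (S66,S70); its 2 tips in alphabetical order are the answer.

S66, S70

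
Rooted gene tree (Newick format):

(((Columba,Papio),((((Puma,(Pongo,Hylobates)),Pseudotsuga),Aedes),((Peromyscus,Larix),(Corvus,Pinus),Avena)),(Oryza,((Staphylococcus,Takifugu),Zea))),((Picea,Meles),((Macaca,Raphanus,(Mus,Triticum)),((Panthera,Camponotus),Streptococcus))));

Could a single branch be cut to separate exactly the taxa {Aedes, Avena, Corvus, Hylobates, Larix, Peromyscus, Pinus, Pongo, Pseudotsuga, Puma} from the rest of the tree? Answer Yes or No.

The most recent common ancestor of these taxa subtends ((((Puma,(Pongo,Hylobates)),Pseudotsuga),Aedes),((Peromyscus,Larix),(Corvus,Pinus),Avena)).
That clade has exactly 10 tips — every listed taxon and nothing else — so the group is monophyletic.

Yes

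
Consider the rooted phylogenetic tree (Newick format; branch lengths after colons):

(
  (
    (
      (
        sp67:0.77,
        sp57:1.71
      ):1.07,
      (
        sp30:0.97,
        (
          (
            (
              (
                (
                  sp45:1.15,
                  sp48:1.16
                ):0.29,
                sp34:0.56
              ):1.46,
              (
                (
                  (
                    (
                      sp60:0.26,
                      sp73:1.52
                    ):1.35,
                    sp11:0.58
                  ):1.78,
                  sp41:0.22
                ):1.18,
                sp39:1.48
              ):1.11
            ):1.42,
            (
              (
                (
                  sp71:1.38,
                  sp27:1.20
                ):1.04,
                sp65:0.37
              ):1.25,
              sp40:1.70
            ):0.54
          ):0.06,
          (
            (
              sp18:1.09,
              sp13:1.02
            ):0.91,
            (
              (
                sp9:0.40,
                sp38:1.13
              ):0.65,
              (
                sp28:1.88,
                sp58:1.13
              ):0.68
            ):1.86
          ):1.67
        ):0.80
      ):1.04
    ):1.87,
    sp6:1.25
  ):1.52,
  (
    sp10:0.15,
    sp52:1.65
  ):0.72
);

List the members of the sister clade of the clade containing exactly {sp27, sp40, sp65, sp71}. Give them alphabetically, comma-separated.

The clade containing exactly {sp27, sp40, sp65, sp71} attaches to the tree at the node subtending ((((sp45,sp48),sp34),((((sp60,sp73),sp11),sp41),sp39)),(((sp71,sp27),sp65),sp40)).
The other lineage descending from that same node — the sister group — is (((sp45,sp48),sp34),((((sp60,sp73),sp11),sp41),sp39)); its 8 tips in alphabetical order are the answer.

sp11, sp34, sp39, sp41, sp45, sp48, sp60, sp73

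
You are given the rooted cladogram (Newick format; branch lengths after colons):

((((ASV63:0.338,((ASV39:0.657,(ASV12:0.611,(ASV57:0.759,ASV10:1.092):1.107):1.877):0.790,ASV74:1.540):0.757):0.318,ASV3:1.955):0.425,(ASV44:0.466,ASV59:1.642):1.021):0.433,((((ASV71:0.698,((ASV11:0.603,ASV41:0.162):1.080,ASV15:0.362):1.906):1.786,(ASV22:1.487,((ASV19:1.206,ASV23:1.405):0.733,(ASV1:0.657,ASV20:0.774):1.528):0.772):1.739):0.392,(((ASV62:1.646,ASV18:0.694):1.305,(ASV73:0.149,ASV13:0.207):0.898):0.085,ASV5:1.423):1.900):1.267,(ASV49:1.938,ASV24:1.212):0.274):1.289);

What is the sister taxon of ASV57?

ASV10

ASV57 attaches to the tree at the node subtending (ASV57,ASV10).
The other lineage descending from that same node — the sister group — is the single tip ASV10.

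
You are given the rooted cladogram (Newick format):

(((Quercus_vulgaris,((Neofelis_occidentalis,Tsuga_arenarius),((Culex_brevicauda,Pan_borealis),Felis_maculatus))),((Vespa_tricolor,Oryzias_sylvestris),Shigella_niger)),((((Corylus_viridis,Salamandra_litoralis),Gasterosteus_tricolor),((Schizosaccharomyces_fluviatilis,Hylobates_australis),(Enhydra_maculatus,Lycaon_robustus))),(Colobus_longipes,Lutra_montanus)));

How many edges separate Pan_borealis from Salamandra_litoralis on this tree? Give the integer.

11

The MRCA of Pan_borealis and Salamandra_litoralis is the root of the tree.
From Pan_borealis up to that node: 6 branches. From Salamandra_litoralis up to the same node: 5 branches. Total: 6 + 5 = 11.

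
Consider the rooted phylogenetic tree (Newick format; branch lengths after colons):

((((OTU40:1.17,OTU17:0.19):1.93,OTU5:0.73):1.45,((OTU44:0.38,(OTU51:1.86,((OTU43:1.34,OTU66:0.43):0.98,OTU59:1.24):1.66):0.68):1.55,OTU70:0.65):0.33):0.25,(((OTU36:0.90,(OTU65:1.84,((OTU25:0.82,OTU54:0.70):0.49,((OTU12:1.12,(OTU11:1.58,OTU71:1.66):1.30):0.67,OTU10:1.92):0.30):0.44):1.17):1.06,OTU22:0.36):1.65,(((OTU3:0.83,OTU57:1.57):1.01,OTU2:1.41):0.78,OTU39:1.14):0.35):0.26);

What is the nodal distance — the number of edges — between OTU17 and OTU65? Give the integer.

9

The MRCA of OTU17 and OTU65 is the root of the tree.
From OTU17 up to that node: 4 branches. From OTU65 up to the same node: 5 branches. Total: 4 + 5 = 9.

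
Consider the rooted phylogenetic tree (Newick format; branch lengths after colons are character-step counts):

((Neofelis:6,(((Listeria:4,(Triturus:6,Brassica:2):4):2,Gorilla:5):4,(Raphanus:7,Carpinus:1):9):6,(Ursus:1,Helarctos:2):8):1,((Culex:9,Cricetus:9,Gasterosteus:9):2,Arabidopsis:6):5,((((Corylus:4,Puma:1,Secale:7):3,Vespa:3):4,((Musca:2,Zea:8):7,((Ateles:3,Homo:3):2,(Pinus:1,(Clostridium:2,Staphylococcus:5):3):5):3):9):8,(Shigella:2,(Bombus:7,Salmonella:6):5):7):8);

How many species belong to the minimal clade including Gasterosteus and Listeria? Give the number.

27

The MRCA of Gasterosteus and Listeria is the root, so the clade is the entire tree.
That clade contains 27 terminal taxa: Arabidopsis, Ateles, Bombus, Brassica, Carpinus, Clostridium, Corylus, Cricetus, Culex, Gasterosteus, Gorilla, Helarctos, Homo, Listeria, Musca, Neofelis, Pinus, Puma, Raphanus, Salmonella, Secale, Shigella, Staphylococcus, Triturus, Ursus, Vespa, Zea.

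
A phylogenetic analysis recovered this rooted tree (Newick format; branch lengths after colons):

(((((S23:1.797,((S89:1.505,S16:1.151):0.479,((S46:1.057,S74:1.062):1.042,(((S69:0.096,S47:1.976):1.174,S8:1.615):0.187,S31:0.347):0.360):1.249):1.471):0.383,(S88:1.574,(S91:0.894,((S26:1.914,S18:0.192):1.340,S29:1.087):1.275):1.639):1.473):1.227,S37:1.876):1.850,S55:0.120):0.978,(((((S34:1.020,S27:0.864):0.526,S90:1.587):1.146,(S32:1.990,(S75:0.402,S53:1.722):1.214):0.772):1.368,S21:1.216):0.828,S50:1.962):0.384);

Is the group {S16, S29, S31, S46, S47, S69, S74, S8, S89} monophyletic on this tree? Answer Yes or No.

No

The MRCA of the listed taxa subtends ((S23,((S89,S16),((S46,S74),(((S69,S47),S8),S31)))),(S88,(S91,((S26,S18),S29)))).
That clade also contains S18, S23, S26, S88, S91, which are not in the proposed group, so the group is not monophyletic.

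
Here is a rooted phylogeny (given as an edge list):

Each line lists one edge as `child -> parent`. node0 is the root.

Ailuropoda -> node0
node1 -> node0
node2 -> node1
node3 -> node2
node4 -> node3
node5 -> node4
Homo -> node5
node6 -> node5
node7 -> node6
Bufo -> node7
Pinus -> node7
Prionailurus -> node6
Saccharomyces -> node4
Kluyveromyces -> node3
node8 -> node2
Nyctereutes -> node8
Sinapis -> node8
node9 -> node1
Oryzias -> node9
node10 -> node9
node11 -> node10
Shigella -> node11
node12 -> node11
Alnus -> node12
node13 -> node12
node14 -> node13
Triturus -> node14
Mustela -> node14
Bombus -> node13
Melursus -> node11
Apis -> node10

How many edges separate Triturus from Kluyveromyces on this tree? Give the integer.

10

The MRCA of Triturus and Kluyveromyces is the node subtending (((((Homo,((Bufo,Pinus),Prionailurus)),Saccharomyces),Kluyveromyces),(Nyctereutes,Sinapis)),(Oryzias,((Shigella,(Alnus,((Triturus,Mustela),Bombus)),Melursus),Apis))).
From Triturus up to that node: 7 branches. From Kluyveromyces up to the same node: 3 branches. Total: 7 + 3 = 10.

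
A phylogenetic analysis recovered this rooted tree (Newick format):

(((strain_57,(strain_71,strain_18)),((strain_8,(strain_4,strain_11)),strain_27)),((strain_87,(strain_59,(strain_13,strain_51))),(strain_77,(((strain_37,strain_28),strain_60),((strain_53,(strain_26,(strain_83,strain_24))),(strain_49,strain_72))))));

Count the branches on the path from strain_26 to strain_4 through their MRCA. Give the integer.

The MRCA of strain_26 and strain_4 is the root of the tree.
From strain_26 up to that node: 7 branches. From strain_4 up to the same node: 5 branches. Total: 7 + 5 = 12.

12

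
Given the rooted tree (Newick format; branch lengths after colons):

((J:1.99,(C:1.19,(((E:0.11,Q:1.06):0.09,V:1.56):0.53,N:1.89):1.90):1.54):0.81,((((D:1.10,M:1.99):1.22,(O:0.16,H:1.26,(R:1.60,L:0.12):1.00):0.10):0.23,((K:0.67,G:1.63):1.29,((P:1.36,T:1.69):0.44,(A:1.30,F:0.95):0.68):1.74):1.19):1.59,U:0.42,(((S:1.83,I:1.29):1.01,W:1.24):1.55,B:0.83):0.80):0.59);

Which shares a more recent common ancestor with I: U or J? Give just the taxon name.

U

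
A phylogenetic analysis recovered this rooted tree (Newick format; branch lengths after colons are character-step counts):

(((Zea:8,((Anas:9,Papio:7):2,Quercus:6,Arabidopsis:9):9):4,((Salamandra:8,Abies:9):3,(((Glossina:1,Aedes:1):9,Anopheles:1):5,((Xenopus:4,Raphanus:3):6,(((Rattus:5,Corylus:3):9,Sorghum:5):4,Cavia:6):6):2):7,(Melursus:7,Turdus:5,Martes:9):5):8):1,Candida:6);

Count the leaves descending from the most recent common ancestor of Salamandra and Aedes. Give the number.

The MRCA of Salamandra and Aedes is the node subtending ((Salamandra,Abies),(((Glossina,Aedes),Anopheles),((Xenopus,Raphanus),(((Rattus,Corylus),Sorghum),Cavia))),(Melursus,Turdus,Martes)).
That clade contains 14 terminal taxa: Abies, Aedes, Anopheles, Cavia, Corylus, Glossina, Martes, Melursus, Raphanus, Rattus, Salamandra, Sorghum, Turdus, Xenopus.

14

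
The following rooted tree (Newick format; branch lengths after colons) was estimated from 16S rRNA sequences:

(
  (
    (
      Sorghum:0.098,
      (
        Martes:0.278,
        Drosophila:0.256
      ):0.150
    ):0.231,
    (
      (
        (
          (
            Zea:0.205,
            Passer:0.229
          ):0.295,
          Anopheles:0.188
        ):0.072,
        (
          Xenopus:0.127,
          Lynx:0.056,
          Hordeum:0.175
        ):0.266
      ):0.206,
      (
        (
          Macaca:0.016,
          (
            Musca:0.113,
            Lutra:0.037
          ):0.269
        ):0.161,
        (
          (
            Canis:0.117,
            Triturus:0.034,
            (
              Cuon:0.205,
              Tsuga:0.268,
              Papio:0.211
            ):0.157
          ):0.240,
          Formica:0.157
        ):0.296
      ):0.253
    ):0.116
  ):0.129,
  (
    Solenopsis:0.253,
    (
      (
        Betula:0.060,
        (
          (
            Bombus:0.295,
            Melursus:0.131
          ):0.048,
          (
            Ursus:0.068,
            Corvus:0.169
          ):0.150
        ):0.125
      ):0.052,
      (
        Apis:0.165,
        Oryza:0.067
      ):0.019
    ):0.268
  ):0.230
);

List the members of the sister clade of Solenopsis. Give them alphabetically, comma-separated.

Apis, Betula, Bombus, Corvus, Melursus, Oryza, Ursus

Solenopsis attaches to the tree at the node subtending (Solenopsis,((Betula,((Bombus,Melursus),(Ursus,Corvus))),(Apis,Oryza))).
The other lineage descending from that same node — the sister group — is ((Betula,((Bombus,Melursus),(Ursus,Corvus))),(Apis,Oryza)); its 7 tips in alphabetical order are the answer.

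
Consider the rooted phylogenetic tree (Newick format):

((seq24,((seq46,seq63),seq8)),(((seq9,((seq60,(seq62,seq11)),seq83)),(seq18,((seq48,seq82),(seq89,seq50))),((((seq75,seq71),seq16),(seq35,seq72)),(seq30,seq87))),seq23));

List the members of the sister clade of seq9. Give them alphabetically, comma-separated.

seq11, seq60, seq62, seq83

seq9 attaches to the tree at the node subtending (seq9,((seq60,(seq62,seq11)),seq83)).
The other lineage descending from that same node — the sister group — is ((seq60,(seq62,seq11)),seq83); its 4 tips in alphabetical order are the answer.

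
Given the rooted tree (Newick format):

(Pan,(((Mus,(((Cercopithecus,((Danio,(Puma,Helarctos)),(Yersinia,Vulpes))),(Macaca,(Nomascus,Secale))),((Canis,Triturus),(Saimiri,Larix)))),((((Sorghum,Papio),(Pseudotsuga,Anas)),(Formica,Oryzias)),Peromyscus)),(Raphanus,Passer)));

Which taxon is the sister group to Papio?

Papio attaches to the tree at the node subtending (Sorghum,Papio).
The other lineage descending from that same node — the sister group — is the single tip Sorghum.

Sorghum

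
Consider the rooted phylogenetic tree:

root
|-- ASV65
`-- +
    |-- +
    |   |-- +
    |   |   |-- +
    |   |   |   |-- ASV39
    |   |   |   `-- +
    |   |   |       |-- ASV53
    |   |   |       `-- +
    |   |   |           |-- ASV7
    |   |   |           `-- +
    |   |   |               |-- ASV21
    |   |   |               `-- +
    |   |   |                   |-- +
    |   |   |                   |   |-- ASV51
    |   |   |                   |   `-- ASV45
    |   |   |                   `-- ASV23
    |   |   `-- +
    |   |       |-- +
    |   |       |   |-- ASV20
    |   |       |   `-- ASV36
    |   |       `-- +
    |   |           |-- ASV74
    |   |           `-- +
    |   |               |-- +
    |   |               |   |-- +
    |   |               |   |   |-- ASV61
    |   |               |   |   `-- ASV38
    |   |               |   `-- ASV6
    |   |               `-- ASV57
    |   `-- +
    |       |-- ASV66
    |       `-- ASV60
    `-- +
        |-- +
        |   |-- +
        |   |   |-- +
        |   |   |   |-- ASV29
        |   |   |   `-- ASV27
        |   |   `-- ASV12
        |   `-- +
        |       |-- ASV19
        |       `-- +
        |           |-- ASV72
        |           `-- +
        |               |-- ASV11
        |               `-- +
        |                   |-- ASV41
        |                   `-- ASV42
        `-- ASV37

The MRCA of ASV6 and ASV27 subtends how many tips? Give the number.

25

The MRCA of ASV6 and ASV27 is the node subtending ((((ASV39,(ASV53,(ASV7,(ASV21,((ASV51,ASV45),ASV23))))),((ASV20,ASV36),(ASV74,(((ASV61,ASV38),ASV6),ASV57)))),(ASV66,ASV60)),((((ASV29,ASV27),ASV12),(ASV19,(ASV72,(ASV11,(ASV41,ASV42))))),ASV37)).
That clade contains 25 terminal taxa: ASV11, ASV12, ASV19, ASV20, ASV21, ASV23, ASV27, ASV29, ASV36, ASV37, ASV38, ASV39, ASV41, ASV42, ASV45, ASV51, ASV53, ASV57, ASV6, ASV60, ASV61, ASV66, ASV7, ASV72, ASV74.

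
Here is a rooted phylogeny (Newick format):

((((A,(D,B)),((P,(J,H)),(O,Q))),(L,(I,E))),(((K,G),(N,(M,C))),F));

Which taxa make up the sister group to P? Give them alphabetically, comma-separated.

P attaches to the tree at the node subtending (P,(J,H)).
The other lineage descending from that same node — the sister group — is (J,H); its 2 tips in alphabetical order are the answer.

H, J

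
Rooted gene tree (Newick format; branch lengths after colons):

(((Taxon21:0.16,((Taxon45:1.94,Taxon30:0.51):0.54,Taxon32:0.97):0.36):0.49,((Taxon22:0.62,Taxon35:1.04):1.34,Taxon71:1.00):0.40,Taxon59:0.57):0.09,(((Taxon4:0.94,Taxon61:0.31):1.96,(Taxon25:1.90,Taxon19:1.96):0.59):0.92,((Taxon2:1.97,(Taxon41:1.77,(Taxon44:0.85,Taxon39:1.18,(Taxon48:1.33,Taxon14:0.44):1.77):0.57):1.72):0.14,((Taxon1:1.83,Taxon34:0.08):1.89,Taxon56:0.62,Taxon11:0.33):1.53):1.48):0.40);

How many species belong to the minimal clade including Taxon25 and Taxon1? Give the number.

14

The MRCA of Taxon25 and Taxon1 is the node subtending (((Taxon4,Taxon61),(Taxon25,Taxon19)),((Taxon2,(Taxon41,(Taxon44,Taxon39,(Taxon48,Taxon14)))),((Taxon1,Taxon34),Taxon56,Taxon11))).
That clade contains 14 terminal taxa: Taxon1, Taxon11, Taxon14, Taxon19, Taxon2, Taxon25, Taxon34, Taxon39, Taxon4, Taxon41, Taxon44, Taxon48, Taxon56, Taxon61.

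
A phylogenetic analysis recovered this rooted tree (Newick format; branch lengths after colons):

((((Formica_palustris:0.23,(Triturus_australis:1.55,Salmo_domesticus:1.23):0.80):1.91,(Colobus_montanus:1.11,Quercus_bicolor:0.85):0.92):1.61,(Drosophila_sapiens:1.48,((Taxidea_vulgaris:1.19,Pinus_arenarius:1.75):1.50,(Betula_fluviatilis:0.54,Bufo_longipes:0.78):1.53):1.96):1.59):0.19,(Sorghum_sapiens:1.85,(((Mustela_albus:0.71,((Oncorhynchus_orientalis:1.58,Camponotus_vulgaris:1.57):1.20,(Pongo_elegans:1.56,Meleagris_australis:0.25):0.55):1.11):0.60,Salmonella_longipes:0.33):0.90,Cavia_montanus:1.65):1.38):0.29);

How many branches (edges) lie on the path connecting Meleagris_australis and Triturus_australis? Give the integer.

The MRCA of Meleagris_australis and Triturus_australis is the root of the tree.
From Meleagris_australis up to that node: 7 branches. From Triturus_australis up to the same node: 5 branches. Total: 7 + 5 = 12.

12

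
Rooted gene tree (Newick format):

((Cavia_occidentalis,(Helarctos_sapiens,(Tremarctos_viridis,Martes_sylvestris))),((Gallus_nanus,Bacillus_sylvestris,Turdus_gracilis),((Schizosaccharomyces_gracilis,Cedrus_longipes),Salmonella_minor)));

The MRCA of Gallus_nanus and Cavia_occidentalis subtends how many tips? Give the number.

The MRCA of Gallus_nanus and Cavia_occidentalis is the root, so the clade is the entire tree.
That clade contains 10 terminal taxa: Bacillus_sylvestris, Cavia_occidentalis, Cedrus_longipes, Gallus_nanus, Helarctos_sapiens, Martes_sylvestris, Salmonella_minor, Schizosaccharomyces_gracilis, Tremarctos_viridis, Turdus_gracilis.

10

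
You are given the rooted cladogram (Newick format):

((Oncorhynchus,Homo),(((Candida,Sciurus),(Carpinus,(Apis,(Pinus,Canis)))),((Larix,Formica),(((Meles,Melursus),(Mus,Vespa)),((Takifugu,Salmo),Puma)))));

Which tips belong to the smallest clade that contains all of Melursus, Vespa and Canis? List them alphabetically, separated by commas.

Tracing Melursus: it sits inside (Meles,Melursus).
Tracing Vespa: it sits inside (Mus,Vespa).
Tracing Canis: it sits inside (Pinus,Canis).
The smallest clade enclosing all 3 is (((Candida,Sciurus),(Carpinus,(Apis,(Pinus,Canis)))),((Larix,Formica),(((Meles,Melursus),(Mus,Vespa)),((Takifugu,Salmo),Puma)))); the answer is its 15 terminal taxa in alphabetical order.

Apis, Candida, Canis, Carpinus, Formica, Larix, Meles, Melursus, Mus, Pinus, Puma, Salmo, Sciurus, Takifugu, Vespa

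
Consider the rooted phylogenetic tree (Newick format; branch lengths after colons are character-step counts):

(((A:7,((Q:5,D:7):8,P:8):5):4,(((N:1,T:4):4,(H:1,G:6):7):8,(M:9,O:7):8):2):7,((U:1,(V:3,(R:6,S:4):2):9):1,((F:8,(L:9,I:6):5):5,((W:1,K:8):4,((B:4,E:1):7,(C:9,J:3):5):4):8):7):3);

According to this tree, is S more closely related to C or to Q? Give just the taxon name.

The MRCA of S and C subtends ((U,(V,(R,S))),((F,(L,I)),((W,K),((B,E),(C,J))))) (13 taxa).
The MRCA of S and Q is the root, subtending the entire tree (23 taxa).
The first is nested inside the second, so S shares a more recent common ancestor with C.

C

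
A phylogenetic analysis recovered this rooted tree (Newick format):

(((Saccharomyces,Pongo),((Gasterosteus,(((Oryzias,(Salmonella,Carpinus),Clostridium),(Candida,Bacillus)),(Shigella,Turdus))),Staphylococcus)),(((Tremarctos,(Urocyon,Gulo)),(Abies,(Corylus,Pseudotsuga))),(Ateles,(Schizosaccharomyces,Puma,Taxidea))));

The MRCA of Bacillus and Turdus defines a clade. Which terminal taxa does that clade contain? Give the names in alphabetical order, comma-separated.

Tracing Bacillus: it sits inside (Candida,Bacillus).
Tracing Turdus: it sits inside (Shigella,Turdus).
The smallest clade enclosing both is (((Oryzias,(Salmonella,Carpinus),Clostridium),(Candida,Bacillus)),(Shigella,Turdus)); the answer is its 8 terminal taxa in alphabetical order.

Bacillus, Candida, Carpinus, Clostridium, Oryzias, Salmonella, Shigella, Turdus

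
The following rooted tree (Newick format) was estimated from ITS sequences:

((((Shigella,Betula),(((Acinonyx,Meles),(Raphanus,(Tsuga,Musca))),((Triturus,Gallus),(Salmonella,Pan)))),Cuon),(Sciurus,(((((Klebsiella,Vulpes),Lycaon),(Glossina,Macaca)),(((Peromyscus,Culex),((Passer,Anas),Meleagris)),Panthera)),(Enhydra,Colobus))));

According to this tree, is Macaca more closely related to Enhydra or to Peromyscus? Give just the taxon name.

The MRCA of Macaca and Peromyscus subtends ((((Klebsiella,Vulpes),Lycaon),(Glossina,Macaca)),(((Peromyscus,Culex),((Passer,Anas),Meleagris)),Panthera)) (11 taxa).
The MRCA of Macaca and Enhydra subtends (((((Klebsiella,Vulpes),Lycaon),(Glossina,Macaca)),(((Peromyscus,Culex),((Passer,Anas),Meleagris)),Panthera)),(Enhydra,Colobus)) (13 taxa).
The first is nested inside the second, so Macaca shares a more recent common ancestor with Peromyscus.

Peromyscus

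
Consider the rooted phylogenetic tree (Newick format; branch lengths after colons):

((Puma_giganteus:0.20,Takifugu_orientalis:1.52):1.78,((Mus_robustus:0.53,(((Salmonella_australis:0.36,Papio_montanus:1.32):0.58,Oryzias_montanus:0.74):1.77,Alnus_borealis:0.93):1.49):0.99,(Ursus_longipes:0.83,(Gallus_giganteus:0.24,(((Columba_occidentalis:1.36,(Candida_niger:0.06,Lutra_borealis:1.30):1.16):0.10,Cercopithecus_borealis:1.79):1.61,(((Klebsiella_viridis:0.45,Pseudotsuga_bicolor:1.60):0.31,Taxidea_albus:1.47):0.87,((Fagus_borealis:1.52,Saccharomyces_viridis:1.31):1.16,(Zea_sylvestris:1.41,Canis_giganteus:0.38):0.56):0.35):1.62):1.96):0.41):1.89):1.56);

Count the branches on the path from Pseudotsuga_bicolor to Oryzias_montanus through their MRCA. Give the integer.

11

The MRCA of Pseudotsuga_bicolor and Oryzias_montanus is the node subtending ((Mus_robustus,(((Salmonella_australis,Papio_montanus),Oryzias_montanus),Alnus_borealis)),(Ursus_longipes,(Gallus_giganteus,(((Columba_occidentalis,(Candida_niger,Lutra_borealis)),Cercopithecus_borealis),(((Klebsiella_viridis,Pseudotsuga_bicolor),Taxidea_albus),((Fagus_borealis,Saccharomyces_viridis),(Zea_sylvestris,Canis_giganteus))))))).
From Pseudotsuga_bicolor up to that node: 7 branches. From Oryzias_montanus up to the same node: 4 branches. Total: 7 + 4 = 11.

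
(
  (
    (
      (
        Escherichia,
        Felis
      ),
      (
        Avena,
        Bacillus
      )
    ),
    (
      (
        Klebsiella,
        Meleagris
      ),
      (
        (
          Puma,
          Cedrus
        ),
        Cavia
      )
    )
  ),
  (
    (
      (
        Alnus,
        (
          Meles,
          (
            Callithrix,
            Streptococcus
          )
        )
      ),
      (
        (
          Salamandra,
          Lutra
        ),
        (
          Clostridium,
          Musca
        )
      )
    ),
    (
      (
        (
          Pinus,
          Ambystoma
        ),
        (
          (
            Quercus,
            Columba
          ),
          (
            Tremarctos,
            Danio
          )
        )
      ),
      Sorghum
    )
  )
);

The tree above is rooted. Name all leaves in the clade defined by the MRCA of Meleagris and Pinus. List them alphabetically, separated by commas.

Alnus, Ambystoma, Avena, Bacillus, Callithrix, Cavia, Cedrus, Clostridium, Columba, Danio, Escherichia, Felis, Klebsiella, Lutra, Meleagris, Meles, Musca, Pinus, Puma, Quercus, Salamandra, Sorghum, Streptococcus, Tremarctos

Tracing Meleagris: it sits inside (Klebsiella,Meleagris).
Tracing Pinus: it sits inside (Pinus,Ambystoma).
The smallest clade enclosing both is the whole tree (their MRCA is the root), so the answer is all 24 tips in alphabetical order.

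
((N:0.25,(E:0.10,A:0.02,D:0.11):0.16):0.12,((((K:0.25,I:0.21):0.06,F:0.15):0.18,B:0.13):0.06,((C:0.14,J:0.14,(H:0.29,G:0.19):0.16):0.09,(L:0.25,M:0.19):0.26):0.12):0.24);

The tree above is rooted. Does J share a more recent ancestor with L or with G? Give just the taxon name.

G

The MRCA of J and G subtends (C,J,(H,G)) (4 taxa).
The MRCA of J and L subtends ((C,J,(H,G)),(L,M)) (6 taxa).
The first is nested inside the second, so J shares a more recent common ancestor with G.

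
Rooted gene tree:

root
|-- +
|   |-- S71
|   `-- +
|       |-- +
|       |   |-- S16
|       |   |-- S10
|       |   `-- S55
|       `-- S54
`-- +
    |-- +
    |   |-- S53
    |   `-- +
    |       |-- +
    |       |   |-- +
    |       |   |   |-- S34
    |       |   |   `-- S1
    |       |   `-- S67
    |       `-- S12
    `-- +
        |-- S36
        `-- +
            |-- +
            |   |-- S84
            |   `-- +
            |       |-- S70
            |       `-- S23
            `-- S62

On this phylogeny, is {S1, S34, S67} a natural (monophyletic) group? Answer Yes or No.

Yes

The most recent common ancestor of these taxa subtends ((S34,S1),S67).
That clade has exactly 3 tips — every listed taxon and nothing else — so the group is monophyletic.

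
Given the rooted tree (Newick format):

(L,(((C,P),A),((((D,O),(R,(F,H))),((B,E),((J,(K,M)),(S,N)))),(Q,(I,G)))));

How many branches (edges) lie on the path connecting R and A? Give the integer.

7

The MRCA of R and A is the node subtending (((C,P),A),((((D,O),(R,(F,H))),((B,E),((J,(K,M)),(S,N)))),(Q,(I,G)))).
From R up to that node: 5 branches. From A up to the same node: 2 branches. Total: 5 + 2 = 7.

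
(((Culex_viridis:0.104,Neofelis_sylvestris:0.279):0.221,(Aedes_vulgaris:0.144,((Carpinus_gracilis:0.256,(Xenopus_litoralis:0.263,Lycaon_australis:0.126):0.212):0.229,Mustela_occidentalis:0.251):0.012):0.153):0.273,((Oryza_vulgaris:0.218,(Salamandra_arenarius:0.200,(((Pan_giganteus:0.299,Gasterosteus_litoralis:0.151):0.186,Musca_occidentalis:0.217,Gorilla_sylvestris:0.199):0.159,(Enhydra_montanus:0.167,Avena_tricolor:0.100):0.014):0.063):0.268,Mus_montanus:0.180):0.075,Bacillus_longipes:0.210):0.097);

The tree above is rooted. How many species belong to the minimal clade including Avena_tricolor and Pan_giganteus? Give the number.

The MRCA of Avena_tricolor and Pan_giganteus is the node subtending (((Pan_giganteus,Gasterosteus_litoralis),Musca_occidentalis,Gorilla_sylvestris),(Enhydra_montanus,Avena_tricolor)).
That clade contains 6 terminal taxa: Avena_tricolor, Enhydra_montanus, Gasterosteus_litoralis, Gorilla_sylvestris, Musca_occidentalis, Pan_giganteus.

6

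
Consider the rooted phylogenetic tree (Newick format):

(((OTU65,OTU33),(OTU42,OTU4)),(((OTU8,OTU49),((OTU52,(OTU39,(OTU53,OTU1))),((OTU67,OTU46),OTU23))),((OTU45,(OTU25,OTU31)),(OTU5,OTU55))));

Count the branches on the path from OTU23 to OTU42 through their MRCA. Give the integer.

The MRCA of OTU23 and OTU42 is the root of the tree.
From OTU23 up to that node: 5 branches. From OTU42 up to the same node: 3 branches. Total: 5 + 3 = 8.

8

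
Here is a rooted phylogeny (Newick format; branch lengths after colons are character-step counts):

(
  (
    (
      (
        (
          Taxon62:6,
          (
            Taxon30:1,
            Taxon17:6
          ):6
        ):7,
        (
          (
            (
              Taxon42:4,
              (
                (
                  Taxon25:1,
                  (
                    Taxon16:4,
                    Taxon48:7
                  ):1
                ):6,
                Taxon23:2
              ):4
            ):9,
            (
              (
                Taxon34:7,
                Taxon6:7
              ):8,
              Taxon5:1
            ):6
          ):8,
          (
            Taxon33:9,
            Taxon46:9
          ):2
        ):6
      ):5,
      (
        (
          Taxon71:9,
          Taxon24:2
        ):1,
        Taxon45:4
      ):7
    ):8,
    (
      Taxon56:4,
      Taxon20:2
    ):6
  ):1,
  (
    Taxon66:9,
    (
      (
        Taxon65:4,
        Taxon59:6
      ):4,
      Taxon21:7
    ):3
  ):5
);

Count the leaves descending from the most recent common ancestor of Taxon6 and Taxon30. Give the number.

The MRCA of Taxon6 and Taxon30 is the node subtending ((Taxon62,(Taxon30,Taxon17)),(((Taxon42,((Taxon25,(Taxon16,Taxon48)),Taxon23)),((Taxon34,Taxon6),Taxon5)),(Taxon33,Taxon46))).
That clade contains 13 terminal taxa: Taxon16, Taxon17, Taxon23, Taxon25, Taxon30, Taxon33, Taxon34, Taxon42, Taxon46, Taxon48, Taxon5, Taxon6, Taxon62.

13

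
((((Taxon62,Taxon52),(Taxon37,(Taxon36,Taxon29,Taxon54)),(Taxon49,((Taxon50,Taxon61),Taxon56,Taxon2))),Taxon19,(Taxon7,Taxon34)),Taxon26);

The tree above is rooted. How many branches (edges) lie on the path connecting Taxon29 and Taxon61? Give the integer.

7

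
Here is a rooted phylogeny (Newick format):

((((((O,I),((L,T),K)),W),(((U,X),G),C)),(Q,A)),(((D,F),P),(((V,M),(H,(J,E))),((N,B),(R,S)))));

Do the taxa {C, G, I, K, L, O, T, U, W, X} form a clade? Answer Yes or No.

Yes

The most recent common ancestor of these taxa subtends ((((O,I),((L,T),K)),W),(((U,X),G),C)).
That clade has exactly 10 tips — every listed taxon and nothing else — so the group is monophyletic.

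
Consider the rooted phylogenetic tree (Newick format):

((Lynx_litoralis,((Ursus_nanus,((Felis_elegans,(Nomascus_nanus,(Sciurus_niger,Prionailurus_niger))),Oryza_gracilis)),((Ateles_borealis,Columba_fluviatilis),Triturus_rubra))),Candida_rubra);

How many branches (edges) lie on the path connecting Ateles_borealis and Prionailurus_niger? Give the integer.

9

The MRCA of Ateles_borealis and Prionailurus_niger is the node subtending ((Ursus_nanus,((Felis_elegans,(Nomascus_nanus,(Sciurus_niger,Prionailurus_niger))),Oryza_gracilis)),((Ateles_borealis,Columba_fluviatilis),Triturus_rubra)).
From Ateles_borealis up to that node: 3 branches. From Prionailurus_niger up to the same node: 6 branches. Total: 3 + 6 = 9.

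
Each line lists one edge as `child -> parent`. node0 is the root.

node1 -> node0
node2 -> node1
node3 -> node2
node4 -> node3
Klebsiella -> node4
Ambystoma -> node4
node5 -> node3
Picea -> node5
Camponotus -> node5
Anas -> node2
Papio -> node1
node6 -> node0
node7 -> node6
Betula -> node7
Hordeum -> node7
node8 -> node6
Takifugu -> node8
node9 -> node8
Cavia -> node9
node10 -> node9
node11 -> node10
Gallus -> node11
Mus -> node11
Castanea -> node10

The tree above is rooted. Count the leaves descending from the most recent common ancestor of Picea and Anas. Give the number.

5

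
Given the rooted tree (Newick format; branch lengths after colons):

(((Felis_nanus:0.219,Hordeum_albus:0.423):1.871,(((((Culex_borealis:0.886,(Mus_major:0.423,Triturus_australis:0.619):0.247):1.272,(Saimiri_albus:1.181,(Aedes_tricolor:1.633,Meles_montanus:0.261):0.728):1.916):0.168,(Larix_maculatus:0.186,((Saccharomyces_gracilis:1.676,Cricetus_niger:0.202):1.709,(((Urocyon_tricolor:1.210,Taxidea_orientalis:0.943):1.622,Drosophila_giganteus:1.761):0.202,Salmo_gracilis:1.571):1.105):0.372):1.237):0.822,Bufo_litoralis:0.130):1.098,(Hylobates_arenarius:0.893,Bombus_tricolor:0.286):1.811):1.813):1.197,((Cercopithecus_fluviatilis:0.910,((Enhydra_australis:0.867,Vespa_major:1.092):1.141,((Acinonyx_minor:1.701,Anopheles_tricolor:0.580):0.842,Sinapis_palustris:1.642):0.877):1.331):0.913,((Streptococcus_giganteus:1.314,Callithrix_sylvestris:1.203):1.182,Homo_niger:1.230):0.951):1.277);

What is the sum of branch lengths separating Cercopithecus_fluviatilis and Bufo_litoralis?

7.338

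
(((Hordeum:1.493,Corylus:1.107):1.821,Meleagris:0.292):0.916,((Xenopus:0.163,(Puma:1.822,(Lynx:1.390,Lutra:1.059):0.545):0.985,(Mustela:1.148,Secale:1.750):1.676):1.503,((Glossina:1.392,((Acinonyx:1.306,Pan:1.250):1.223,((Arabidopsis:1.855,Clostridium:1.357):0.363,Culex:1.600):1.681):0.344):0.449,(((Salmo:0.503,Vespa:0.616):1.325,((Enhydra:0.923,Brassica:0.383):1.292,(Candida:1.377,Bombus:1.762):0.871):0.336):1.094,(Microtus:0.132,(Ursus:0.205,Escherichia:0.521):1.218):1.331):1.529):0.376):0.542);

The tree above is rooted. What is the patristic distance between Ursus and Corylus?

9.045

The path runs Ursus → … → MRCA → … → Corylus; the MRCA is the root of the tree.
Branch lengths along that path: 0.205 + 1.218 + 1.331 + 1.529 + 0.376 + 0.542 + 0.916 + 1.821 + 1.107 = 9.045.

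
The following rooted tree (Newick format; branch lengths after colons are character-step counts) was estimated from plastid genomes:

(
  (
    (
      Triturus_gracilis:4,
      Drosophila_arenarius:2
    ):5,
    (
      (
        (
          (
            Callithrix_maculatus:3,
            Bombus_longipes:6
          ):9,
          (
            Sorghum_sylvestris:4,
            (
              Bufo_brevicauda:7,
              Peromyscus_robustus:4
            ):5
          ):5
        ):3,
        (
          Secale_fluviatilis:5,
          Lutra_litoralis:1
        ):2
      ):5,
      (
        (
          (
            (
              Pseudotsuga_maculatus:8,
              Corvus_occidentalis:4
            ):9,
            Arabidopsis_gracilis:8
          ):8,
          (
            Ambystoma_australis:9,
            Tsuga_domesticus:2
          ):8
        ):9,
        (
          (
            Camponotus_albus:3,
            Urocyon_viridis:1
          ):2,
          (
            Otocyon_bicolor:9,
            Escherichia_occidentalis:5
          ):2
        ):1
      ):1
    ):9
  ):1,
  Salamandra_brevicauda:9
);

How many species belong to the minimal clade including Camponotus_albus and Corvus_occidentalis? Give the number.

9

The MRCA of Camponotus_albus and Corvus_occidentalis is the node subtending ((((Pseudotsuga_maculatus,Corvus_occidentalis),Arabidopsis_gracilis),(Ambystoma_australis,Tsuga_domesticus)),((Camponotus_albus,Urocyon_viridis),(Otocyon_bicolor,Escherichia_occidentalis))).
That clade contains 9 terminal taxa: Ambystoma_australis, Arabidopsis_gracilis, Camponotus_albus, Corvus_occidentalis, Escherichia_occidentalis, Otocyon_bicolor, Pseudotsuga_maculatus, Tsuga_domesticus, Urocyon_viridis.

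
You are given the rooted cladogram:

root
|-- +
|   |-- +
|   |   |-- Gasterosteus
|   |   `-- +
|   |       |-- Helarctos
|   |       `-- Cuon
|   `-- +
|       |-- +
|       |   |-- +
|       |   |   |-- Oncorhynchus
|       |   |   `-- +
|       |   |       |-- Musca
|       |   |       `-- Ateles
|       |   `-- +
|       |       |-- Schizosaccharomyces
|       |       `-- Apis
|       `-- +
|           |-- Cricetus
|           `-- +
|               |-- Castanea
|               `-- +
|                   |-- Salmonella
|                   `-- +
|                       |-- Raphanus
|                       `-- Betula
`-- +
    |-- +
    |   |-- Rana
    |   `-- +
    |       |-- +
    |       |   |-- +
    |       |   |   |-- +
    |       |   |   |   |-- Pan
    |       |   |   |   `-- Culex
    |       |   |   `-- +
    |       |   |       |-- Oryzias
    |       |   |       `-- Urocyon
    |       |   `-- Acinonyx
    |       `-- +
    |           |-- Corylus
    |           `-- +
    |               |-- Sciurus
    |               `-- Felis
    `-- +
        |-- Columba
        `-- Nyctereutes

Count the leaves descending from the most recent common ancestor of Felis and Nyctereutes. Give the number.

The MRCA of Felis and Nyctereutes is the node subtending ((Rana,((((Pan,Culex),(Oryzias,Urocyon)),Acinonyx),(Corylus,(Sciurus,Felis)))),(Columba,Nyctereutes)).
That clade contains 11 terminal taxa: Acinonyx, Columba, Corylus, Culex, Felis, Nyctereutes, Oryzias, Pan, Rana, Sciurus, Urocyon.

11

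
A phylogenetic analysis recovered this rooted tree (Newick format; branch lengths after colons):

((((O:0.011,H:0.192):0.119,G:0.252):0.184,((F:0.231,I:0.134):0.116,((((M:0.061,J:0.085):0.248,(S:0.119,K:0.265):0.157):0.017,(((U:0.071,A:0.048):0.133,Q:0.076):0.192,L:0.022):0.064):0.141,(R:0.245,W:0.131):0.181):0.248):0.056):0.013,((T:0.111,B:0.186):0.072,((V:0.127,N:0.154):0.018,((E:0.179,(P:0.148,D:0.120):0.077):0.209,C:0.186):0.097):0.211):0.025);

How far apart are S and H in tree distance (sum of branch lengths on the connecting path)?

1.233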